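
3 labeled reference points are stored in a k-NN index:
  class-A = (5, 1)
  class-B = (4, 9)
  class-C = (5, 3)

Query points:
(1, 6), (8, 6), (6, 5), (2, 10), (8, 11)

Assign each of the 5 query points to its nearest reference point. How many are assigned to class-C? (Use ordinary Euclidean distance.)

(1, 6) — d² to each: class-A:41, class-B:18, class-C:25 → nearest is class-B
(8, 6) — d² to each: class-A:34, class-B:25, class-C:18 → nearest is class-C
(6, 5) — d² to each: class-A:17, class-B:20, class-C:5 → nearest is class-C
(2, 10) — d² to each: class-A:90, class-B:5, class-C:58 → nearest is class-B
(8, 11) — d² to each: class-A:109, class-B:20, class-C:73 → nearest is class-B
2 of the 5 points have class-C as nearest.

2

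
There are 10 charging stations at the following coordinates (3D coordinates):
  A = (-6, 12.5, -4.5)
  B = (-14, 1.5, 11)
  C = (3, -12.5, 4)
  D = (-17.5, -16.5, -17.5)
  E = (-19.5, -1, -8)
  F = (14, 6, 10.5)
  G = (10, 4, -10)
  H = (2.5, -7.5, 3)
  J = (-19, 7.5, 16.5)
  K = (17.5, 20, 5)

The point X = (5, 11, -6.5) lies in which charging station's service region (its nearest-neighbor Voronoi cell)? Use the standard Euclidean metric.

Squared Euclidean distances:
|XA|² = (5−(-6))² + (11−12.5)² + (-6.5−(-4.5))² = 121 + 2.25 + 4 = 127.25
|XB|² = (5−(-14))² + (11−1.5)² + (-6.5−11)² = 361 + 90.25 + 306.25 = 757.5
|XC|² = (5−3)² + (11−(-12.5))² + (-6.5−4)² = 4 + 552.25 + 110.25 = 666.5
|XD|² = (5−(-17.5))² + (11−(-16.5))² + (-6.5−(-17.5))² = 506.25 + 756.25 + 121 = 1383.5
|XE|² = (5−(-19.5))² + (11−(-1))² + (-6.5−(-8))² = 600.25 + 144 + 2.25 = 746.5
|XF|² = (5−14)² + (11−6)² + (-6.5−10.5)² = 81 + 25 + 289 = 395
|XG|² = (5−10)² + (11−4)² + (-6.5−(-10))² = 25 + 49 + 12.25 = 86.25
|XH|² = (5−2.5)² + (11−(-7.5))² + (-6.5−3)² = 6.25 + 342.25 + 90.25 = 438.75
|XJ|² = (5−(-19))² + (11−7.5)² + (-6.5−16.5)² = 576 + 12.25 + 529 = 1117.25
|XK|² = (5−17.5)² + (11−20)² + (-6.5−5)² = 156.25 + 81 + 132.25 = 369.5
Minimum is at G.

G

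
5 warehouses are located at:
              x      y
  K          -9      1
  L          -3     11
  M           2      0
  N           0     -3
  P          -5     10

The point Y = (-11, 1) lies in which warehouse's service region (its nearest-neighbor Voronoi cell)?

K

Since √ is increasing, it suffices to compare squared distances:
|YK|² = (-11−(-9))² + (1−1)² = 4 + 0 = 4
|YL|² = (-11−(-3))² + (1−11)² = 64 + 100 = 164
|YM|² = (-11−2)² + (1−0)² = 169 + 1 = 170
|YN|² = (-11−0)² + (1−(-3))² = 121 + 16 = 137
|YP|² = (-11−(-5))² + (1−10)² = 36 + 81 = 117
Minimum is at K.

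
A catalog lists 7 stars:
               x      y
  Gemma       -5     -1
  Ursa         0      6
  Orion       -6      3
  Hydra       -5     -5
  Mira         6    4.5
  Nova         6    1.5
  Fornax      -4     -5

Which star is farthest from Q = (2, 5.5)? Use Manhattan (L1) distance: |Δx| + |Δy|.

Hydra

d(Q, Gemma) = |2−(-5)| + |5.5−(-1)| = 7 + 6.5 = 13.5
d(Q, Ursa) = |2−0| + |5.5−6| = 2 + 0.5 = 2.5
d(Q, Orion) = |2−(-6)| + |5.5−3| = 8 + 2.5 = 10.5
d(Q, Hydra) = |2−(-5)| + |5.5−(-5)| = 7 + 10.5 = 17.5
d(Q, Mira) = |2−6| + |5.5−4.5| = 4 + 1 = 5
d(Q, Nova) = |2−6| + |5.5−1.5| = 4 + 4 = 8
d(Q, Fornax) = |2−(-4)| + |5.5−(-5)| = 6 + 10.5 = 16.5
The largest is to Hydra.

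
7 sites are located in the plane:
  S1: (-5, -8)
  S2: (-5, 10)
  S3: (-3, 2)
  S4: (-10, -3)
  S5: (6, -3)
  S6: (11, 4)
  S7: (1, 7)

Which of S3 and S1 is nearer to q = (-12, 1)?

Compare squared distances:
|qS3|² = (-12−(-3))² + (1−2)² = 81 + 1 = 82
|qS1|² = (-12−(-5))² + (1−(-8))² = 49 + 81 = 130
82 < 130, so S3 is closer.

S3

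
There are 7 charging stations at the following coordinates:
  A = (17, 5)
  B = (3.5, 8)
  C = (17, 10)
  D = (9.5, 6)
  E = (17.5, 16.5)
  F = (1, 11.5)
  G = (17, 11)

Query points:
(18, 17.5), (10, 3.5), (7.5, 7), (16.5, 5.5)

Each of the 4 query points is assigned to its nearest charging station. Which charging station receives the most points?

D

(18, 17.5) — d² to each: A:157.25, B:300.5, C:57.25, D:204.5, E:1.25, F:325, G:43.25 → nearest is E
(10, 3.5) — d² to each: A:51.25, B:62.5, C:91.25, D:6.5, E:225.25, F:145, G:105.25 → nearest is D
(7.5, 7) — d² to each: A:94.25, B:17, C:99.25, D:5, E:190.25, F:62.5, G:106.25 → nearest is D
(16.5, 5.5) — d² to each: A:0.5, B:175.25, C:20.5, D:49.25, E:122, F:276.25, G:30.5 → nearest is A
Tally — A:1, D:2, E:1. D captures the most (2).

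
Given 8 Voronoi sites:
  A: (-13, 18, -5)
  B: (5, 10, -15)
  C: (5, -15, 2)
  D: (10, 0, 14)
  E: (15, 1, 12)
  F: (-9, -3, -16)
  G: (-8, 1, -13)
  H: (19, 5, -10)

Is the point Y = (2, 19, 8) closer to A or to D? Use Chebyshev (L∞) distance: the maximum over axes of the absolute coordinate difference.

d(Y,A) = max(15, 1, 13) = 15
d(Y,D) = max(8, 19, 6) = 19
15 < 19, so A is closer.

A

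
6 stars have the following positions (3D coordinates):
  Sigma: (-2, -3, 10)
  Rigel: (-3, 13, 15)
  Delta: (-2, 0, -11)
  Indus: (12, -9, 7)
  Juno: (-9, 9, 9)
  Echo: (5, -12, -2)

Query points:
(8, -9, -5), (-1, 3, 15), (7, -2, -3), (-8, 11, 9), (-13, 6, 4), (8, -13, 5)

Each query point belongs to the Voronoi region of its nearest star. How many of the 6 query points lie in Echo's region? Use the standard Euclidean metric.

2

(8, -9, -5) — d² to each: Sigma:361, Rigel:1005, Delta:217, Indus:160, Juno:809, Echo:27 → nearest is Echo
(-1, 3, 15) — d² to each: Sigma:62, Rigel:104, Delta:686, Indus:377, Juno:136, Echo:550 → nearest is Sigma
(7, -2, -3) — d² to each: Sigma:251, Rigel:649, Delta:149, Indus:174, Juno:521, Echo:105 → nearest is Echo
(-8, 11, 9) — d² to each: Sigma:233, Rigel:65, Delta:557, Indus:804, Juno:5, Echo:819 → nearest is Juno
(-13, 6, 4) — d² to each: Sigma:238, Rigel:270, Delta:382, Indus:859, Juno:50, Echo:684 → nearest is Juno
(8, -13, 5) — d² to each: Sigma:225, Rigel:897, Delta:525, Indus:36, Juno:789, Echo:59 → nearest is Indus
2 of the 6 points have Echo as nearest.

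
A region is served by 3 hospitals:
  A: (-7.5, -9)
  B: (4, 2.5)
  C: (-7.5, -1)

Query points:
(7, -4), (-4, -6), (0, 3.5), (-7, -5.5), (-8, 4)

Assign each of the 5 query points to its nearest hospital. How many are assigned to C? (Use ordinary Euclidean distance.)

(7, -4) — d² to each: A:235.25, B:51.25, C:219.25 → nearest is B
(-4, -6) — d² to each: A:21.25, B:136.25, C:37.25 → nearest is A
(0, 3.5) — d² to each: A:212.5, B:17, C:76.5 → nearest is B
(-7, -5.5) — d² to each: A:12.5, B:185, C:20.5 → nearest is A
(-8, 4) — d² to each: A:169.25, B:146.25, C:25.25 → nearest is C
1 of the 5 points has C as nearest.

1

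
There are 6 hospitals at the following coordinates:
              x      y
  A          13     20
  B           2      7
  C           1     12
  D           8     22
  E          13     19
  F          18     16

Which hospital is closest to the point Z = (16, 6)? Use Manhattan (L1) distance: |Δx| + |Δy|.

d(Z,A) = |16−13| + |6−20| = 3 + 14 = 17
d(Z,B) = |16−2| + |6−7| = 14 + 1 = 15
d(Z,C) = |16−1| + |6−12| = 15 + 6 = 21
d(Z,D) = |16−8| + |6−22| = 8 + 16 = 24
d(Z,E) = |16−13| + |6−19| = 3 + 13 = 16
d(Z,F) = |16−18| + |6−16| = 2 + 10 = 12
Minimum is at F.

F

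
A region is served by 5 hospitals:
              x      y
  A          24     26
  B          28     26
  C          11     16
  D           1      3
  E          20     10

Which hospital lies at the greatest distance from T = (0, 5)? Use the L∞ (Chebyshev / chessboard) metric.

B

d(T,A) = max(24, 21) = 24
d(T,B) = max(28, 21) = 28
d(T,C) = max(11, 11) = 11
d(T,D) = max(1, 2) = 2
d(T,E) = max(20, 5) = 20
The largest is to B.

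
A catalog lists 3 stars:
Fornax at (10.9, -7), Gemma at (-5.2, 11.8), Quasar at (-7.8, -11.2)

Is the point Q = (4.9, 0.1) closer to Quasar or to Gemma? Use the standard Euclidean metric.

Compare squared distances:
d²(Q, Quasar) = (4.9−(-7.8))² + (0.1−(-11.2))² = 161.29 + 127.69 = 288.98
d²(Q, Gemma) = (4.9−(-5.2))² + (0.1−11.8)² = 102.01 + 136.89 = 238.9
288.98 > 238.9, so Gemma is closer.

Gemma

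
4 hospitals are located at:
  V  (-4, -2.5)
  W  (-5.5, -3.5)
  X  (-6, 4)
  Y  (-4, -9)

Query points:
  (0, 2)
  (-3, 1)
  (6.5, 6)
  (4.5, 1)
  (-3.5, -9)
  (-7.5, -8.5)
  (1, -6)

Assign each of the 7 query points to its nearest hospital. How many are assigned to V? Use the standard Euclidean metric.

(0, 2) — d² to each: V:36.25, W:60.5, X:40, Y:137 → nearest is V
(-3, 1) — d² to each: V:13.25, W:26.5, X:18, Y:101 → nearest is V
(6.5, 6) — d² to each: V:182.5, W:234.25, X:160.25, Y:335.25 → nearest is X
(4.5, 1) — d² to each: V:84.5, W:120.25, X:119.25, Y:172.25 → nearest is V
(-3.5, -9) — d² to each: V:42.5, W:34.25, X:175.25, Y:0.25 → nearest is Y
(-7.5, -8.5) — d² to each: V:48.25, W:29, X:158.5, Y:12.5 → nearest is Y
(1, -6) — d² to each: V:37.25, W:48.5, X:149, Y:34 → nearest is Y
3 of the 7 points have V as nearest.

3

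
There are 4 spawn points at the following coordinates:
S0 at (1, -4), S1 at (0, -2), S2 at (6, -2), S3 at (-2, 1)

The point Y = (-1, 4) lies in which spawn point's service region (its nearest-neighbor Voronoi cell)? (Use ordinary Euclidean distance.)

Since √ is increasing, it suffices to compare squared distances:
|YS0|² = (-1−1)² + (4−(-4))² = 4 + 64 = 68
|YS1|² = (-1−0)² + (4−(-2))² = 1 + 36 = 37
|YS2|² = (-1−6)² + (4−(-2))² = 49 + 36 = 85
|YS3|² = (-1−(-2))² + (4−1)² = 1 + 9 = 10
Minimum is at S3.

S3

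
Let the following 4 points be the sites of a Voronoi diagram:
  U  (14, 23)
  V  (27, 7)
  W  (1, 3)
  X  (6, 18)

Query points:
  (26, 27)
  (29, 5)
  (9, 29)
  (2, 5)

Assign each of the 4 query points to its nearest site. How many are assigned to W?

1

(26, 27) — d² to each: U:160, V:401, W:1201, X:481 → nearest is U
(29, 5) — d² to each: U:549, V:8, W:788, X:698 → nearest is V
(9, 29) — d² to each: U:61, V:808, W:740, X:130 → nearest is U
(2, 5) — d² to each: U:468, V:629, W:5, X:185 → nearest is W
1 of the 4 points has W as nearest.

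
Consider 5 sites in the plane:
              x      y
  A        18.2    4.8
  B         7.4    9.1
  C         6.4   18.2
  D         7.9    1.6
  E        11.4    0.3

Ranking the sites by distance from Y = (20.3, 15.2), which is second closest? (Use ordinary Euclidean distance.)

Since √ is increasing, it suffices to compare squared distances:
|YA|² = (20.3−18.2)² + (15.2−4.8)² = 4.41 + 108.16 = 112.57
|YB|² = (20.3−7.4)² + (15.2−9.1)² = 166.41 + 37.21 = 203.62
|YC|² = (20.3−6.4)² + (15.2−18.2)² = 193.21 + 9 = 202.21
|YD|² = (20.3−7.9)² + (15.2−1.6)² = 153.76 + 184.96 = 338.72
|YE|² = (20.3−11.4)² + (15.2−0.3)² = 79.21 + 222.01 = 301.22
Sorted ascending: A, C, B, … — the second-nearest is C.

C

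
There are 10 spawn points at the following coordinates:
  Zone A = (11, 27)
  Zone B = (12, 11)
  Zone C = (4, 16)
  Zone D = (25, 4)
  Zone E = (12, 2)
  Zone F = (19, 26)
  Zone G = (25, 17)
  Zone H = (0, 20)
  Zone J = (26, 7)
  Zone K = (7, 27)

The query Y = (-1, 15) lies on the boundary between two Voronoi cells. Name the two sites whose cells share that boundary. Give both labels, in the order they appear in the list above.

Squared distances from Y to each site:
d²(Y, Zone A) = (-1−11)² + (15−27)² = 144 + 144 = 288
d²(Y, Zone B) = (-1−12)² + (15−11)² = 169 + 16 = 185
d²(Y, Zone C) = (-1−4)² + (15−16)² = 25 + 1 = 26
d²(Y, Zone D) = (-1−25)² + (15−4)² = 676 + 121 = 797
d²(Y, Zone E) = (-1−12)² + (15−2)² = 169 + 169 = 338
d²(Y, Zone F) = (-1−19)² + (15−26)² = 400 + 121 = 521
d²(Y, Zone G) = (-1−25)² + (15−17)² = 676 + 4 = 680
d²(Y, Zone H) = (-1−0)² + (15−20)² = 1 + 25 = 26
d²(Y, Zone J) = (-1−26)² + (15−7)² = 729 + 64 = 793
d²(Y, Zone K) = (-1−7)² + (15−27)² = 64 + 144 = 208
Y is equidistant from Zone C and Zone H (both at squared distance 26), and every other site is strictly farther — so Y lies on the Zone C–Zone H Voronoi edge.

Zone C and Zone H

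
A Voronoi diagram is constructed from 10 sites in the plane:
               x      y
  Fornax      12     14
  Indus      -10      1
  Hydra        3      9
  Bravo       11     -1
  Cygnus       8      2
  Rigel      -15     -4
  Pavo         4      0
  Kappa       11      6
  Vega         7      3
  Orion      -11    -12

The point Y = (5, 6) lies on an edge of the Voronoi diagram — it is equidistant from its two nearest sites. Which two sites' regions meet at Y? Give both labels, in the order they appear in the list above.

Squared distances from Y to each site:
d²(Y, Fornax) = (5−12)² + (6−14)² = 49 + 64 = 113
d²(Y, Indus) = (5−(-10))² + (6−1)² = 225 + 25 = 250
d²(Y, Hydra) = (5−3)² + (6−9)² = 4 + 9 = 13
d²(Y, Bravo) = (5−11)² + (6−(-1))² = 36 + 49 = 85
d²(Y, Cygnus) = (5−8)² + (6−2)² = 9 + 16 = 25
d²(Y, Rigel) = (5−(-15))² + (6−(-4))² = 400 + 100 = 500
d²(Y, Pavo) = (5−4)² + (6−0)² = 1 + 36 = 37
d²(Y, Kappa) = (5−11)² + (6−6)² = 36 + 0 = 36
d²(Y, Vega) = (5−7)² + (6−3)² = 4 + 9 = 13
d²(Y, Orion) = (5−(-11))² + (6−(-12))² = 256 + 324 = 580
Y is equidistant from Hydra and Vega (both at squared distance 13), and every other site is strictly farther — so Y lies on the Hydra–Vega Voronoi edge.

Hydra and Vega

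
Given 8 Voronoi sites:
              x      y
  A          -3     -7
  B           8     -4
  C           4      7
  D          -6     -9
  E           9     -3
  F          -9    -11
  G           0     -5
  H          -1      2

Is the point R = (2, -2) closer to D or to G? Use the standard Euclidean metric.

Compare squared distances:
|RD|² = (2−(-6))² + (-2−(-9))² = 64 + 49 = 113
|RG|² = (2−0)² + (-2−(-5))² = 4 + 9 = 13
113 > 13, so G is closer.

G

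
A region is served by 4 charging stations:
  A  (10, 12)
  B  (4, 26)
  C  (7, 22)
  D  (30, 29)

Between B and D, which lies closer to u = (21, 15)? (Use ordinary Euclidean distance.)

D

Compare squared distances:
|uB|² = (21−4)² + (15−26)² = 289 + 121 = 410
|uD|² = (21−30)² + (15−29)² = 81 + 196 = 277
410 > 277, so D is closer.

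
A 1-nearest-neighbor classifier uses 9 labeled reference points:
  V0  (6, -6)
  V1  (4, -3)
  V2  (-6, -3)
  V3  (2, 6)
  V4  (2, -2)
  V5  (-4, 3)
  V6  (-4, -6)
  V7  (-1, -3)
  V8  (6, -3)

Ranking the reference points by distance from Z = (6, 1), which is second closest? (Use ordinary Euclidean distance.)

Compare squared distances (the ordering matches that of the actual distances):
|ZV0|² = (6−6)² + (1−(-6))² = 0 + 49 = 49
|ZV1|² = (6−4)² + (1−(-3))² = 4 + 16 = 20
|ZV2|² = (6−(-6))² + (1−(-3))² = 144 + 16 = 160
|ZV3|² = (6−2)² + (1−6)² = 16 + 25 = 41
|ZV4|² = (6−2)² + (1−(-2))² = 16 + 9 = 25
|ZV5|² = (6−(-4))² + (1−3)² = 100 + 4 = 104
|ZV6|² = (6−(-4))² + (1−(-6))² = 100 + 49 = 149
|ZV7|² = (6−(-1))² + (1−(-3))² = 49 + 16 = 65
|ZV8|² = (6−6)² + (1−(-3))² = 0 + 16 = 16
Sorted ascending: V8, V1, V4, … — the second-nearest is V1.

V1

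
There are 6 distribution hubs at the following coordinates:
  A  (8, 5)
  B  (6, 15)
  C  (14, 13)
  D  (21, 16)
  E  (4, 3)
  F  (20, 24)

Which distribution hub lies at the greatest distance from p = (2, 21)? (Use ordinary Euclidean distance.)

Compare squared distances (the ordering matches that of the actual distances):
|pA|² = (2−8)² + (21−5)² = 36 + 256 = 292
|pB|² = (2−6)² + (21−15)² = 16 + 36 = 52
|pC|² = (2−14)² + (21−13)² = 144 + 64 = 208
|pD|² = (2−21)² + (21−16)² = 361 + 25 = 386
|pE|² = (2−4)² + (21−3)² = 4 + 324 = 328
|pF|² = (2−20)² + (21−24)² = 324 + 9 = 333
The largest is to D.

D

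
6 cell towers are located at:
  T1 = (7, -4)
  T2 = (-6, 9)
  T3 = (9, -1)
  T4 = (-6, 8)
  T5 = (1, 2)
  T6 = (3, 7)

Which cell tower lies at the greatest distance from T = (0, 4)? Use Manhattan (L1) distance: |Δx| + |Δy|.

d(T,T1) = |0−7| + |4−(-4)| = 7 + 8 = 15
d(T,T2) = |0−(-6)| + |4−9| = 6 + 5 = 11
d(T,T3) = |0−9| + |4−(-1)| = 9 + 5 = 14
d(T,T4) = |0−(-6)| + |4−8| = 6 + 4 = 10
d(T,T5) = |0−1| + |4−2| = 1 + 2 = 3
d(T,T6) = |0−3| + |4−7| = 3 + 3 = 6
The largest is to T1.

T1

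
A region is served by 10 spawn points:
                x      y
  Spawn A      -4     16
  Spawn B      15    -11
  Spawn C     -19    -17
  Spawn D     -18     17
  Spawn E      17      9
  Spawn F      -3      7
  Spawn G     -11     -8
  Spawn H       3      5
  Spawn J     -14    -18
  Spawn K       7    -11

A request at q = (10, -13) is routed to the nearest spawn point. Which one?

Squared Euclidean distances:
d²(q, Spawn A) = 196 + 841 = 1037
d²(q, Spawn B) = 25 + 4 = 29
d²(q, Spawn C) = 841 + 16 = 857
d²(q, Spawn D) = 784 + 900 = 1684
d²(q, Spawn E) = 49 + 484 = 533
d²(q, Spawn F) = 169 + 400 = 569
d²(q, Spawn G) = 441 + 25 = 466
d²(q, Spawn H) = 49 + 324 = 373
d²(q, Spawn J) = 576 + 25 = 601
d²(q, Spawn K) = 9 + 4 = 13
Minimum is at Spawn K.

Spawn K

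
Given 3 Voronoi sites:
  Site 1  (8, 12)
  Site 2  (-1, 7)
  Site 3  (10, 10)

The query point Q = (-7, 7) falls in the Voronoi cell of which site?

Site 2

Since √ is increasing, it suffices to compare squared distances:
d²(Q, Site 1) = (-7−8)² + (7−12)² = 225 + 25 = 250
d²(Q, Site 2) = (-7−(-1))² + (7−7)² = 36 + 0 = 36
d²(Q, Site 3) = (-7−10)² + (7−10)² = 289 + 9 = 298
Site 2 is nearest.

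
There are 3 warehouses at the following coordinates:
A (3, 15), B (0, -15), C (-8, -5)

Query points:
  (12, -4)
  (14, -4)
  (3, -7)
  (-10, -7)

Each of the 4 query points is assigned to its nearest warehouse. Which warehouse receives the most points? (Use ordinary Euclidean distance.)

B

(12, -4) — d² to each: A:442, B:265, C:401 → nearest is B
(14, -4) — d² to each: A:482, B:317, C:485 → nearest is B
(3, -7) — d² to each: A:484, B:73, C:125 → nearest is B
(-10, -7) — d² to each: A:653, B:164, C:8 → nearest is C
Tally — B:3, C:1. B captures the most (3).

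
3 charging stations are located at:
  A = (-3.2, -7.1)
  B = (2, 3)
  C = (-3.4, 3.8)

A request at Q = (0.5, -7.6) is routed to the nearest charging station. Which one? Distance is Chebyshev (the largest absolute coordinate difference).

d(Q,A) = max(3.7, 0.5) = 3.7
d(Q,B) = max(1.5, 10.6) = 10.6
d(Q,C) = max(3.9, 11.4) = 11.4
The smallest is to A, so Q lies in the Voronoi region of A.

A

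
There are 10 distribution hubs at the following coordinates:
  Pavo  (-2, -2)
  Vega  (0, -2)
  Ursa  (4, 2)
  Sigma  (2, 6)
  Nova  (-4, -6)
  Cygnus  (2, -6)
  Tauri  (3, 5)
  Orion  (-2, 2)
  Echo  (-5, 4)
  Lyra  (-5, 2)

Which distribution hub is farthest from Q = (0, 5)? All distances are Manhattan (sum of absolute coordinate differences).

Nova

d(Q, Pavo) = |0−(-2)| + |5−(-2)| = 2 + 7 = 9
d(Q, Vega) = |0−0| + |5−(-2)| = 0 + 7 = 7
d(Q, Ursa) = |0−4| + |5−2| = 4 + 3 = 7
d(Q, Sigma) = |0−2| + |5−6| = 2 + 1 = 3
d(Q, Nova) = |0−(-4)| + |5−(-6)| = 4 + 11 = 15
d(Q, Cygnus) = |0−2| + |5−(-6)| = 2 + 11 = 13
d(Q, Tauri) = |0−3| + |5−5| = 3 + 0 = 3
d(Q, Orion) = |0−(-2)| + |5−2| = 2 + 3 = 5
d(Q, Echo) = |0−(-5)| + |5−4| = 5 + 1 = 6
d(Q, Lyra) = |0−(-5)| + |5−2| = 5 + 3 = 8
The largest is to Nova.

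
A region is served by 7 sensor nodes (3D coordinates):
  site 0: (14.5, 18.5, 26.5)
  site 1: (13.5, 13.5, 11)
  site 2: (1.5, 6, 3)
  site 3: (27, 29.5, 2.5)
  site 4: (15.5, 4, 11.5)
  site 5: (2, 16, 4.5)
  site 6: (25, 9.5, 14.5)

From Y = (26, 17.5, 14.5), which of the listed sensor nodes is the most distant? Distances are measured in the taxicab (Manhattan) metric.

site 2

d(Y, site 0) = |26−14.5| + |17.5−18.5| + |14.5−26.5| = 11.5 + 1 + 12 = 24.5
d(Y, site 1) = |26−13.5| + |17.5−13.5| + |14.5−11| = 12.5 + 4 + 3.5 = 20
d(Y, site 2) = |26−1.5| + |17.5−6| + |14.5−3| = 24.5 + 11.5 + 11.5 = 47.5
d(Y, site 3) = |26−27| + |17.5−29.5| + |14.5−2.5| = 1 + 12 + 12 = 25
d(Y, site 4) = |26−15.5| + |17.5−4| + |14.5−11.5| = 10.5 + 13.5 + 3 = 27
d(Y, site 5) = |26−2| + |17.5−16| + |14.5−4.5| = 24 + 1.5 + 10 = 35.5
d(Y, site 6) = |26−25| + |17.5−9.5| + |14.5−14.5| = 1 + 8 + 0 = 9
The largest is to site 2.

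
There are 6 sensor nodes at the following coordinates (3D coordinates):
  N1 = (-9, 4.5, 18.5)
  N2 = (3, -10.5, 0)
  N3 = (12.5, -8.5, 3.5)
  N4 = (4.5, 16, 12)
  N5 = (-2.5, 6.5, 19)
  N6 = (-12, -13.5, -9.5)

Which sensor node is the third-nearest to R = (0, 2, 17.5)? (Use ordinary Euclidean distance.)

N4

Since √ is increasing, it suffices to compare squared distances:
|RN1|² = (0−(-9))² + (2−4.5)² + (17.5−18.5)² = 81 + 6.25 + 1 = 88.25
|RN2|² = (0−3)² + (2−(-10.5))² + (17.5−0)² = 9 + 156.25 + 306.25 = 471.5
|RN3|² = (0−12.5)² + (2−(-8.5))² + (17.5−3.5)² = 156.25 + 110.25 + 196 = 462.5
|RN4|² = (0−4.5)² + (2−16)² + (17.5−12)² = 20.25 + 196 + 30.25 = 246.5
|RN5|² = (0−(-2.5))² + (2−6.5)² + (17.5−19)² = 6.25 + 20.25 + 2.25 = 28.75
|RN6|² = (0−(-12))² + (2−(-13.5))² + (17.5−(-9.5))² = 144 + 240.25 + 729 = 1113.25
Sorted ascending: N5, N1, N4, N3, … — the third-nearest is N4.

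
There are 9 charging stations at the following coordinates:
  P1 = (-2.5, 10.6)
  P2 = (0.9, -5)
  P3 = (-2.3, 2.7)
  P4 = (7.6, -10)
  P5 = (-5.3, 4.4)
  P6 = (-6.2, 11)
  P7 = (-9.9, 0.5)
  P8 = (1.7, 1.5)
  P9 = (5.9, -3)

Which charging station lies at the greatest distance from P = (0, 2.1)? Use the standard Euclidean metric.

Squared Euclidean distances:
|PP1|² = 6.25 + 72.25 = 78.5
|PP2|² = 0.81 + 50.41 = 51.22
|PP3|² = 5.29 + 0.36 = 5.65
|PP4|² = 57.76 + 146.41 = 204.17
|PP5|² = 28.09 + 5.29 = 33.38
|PP6|² = 38.44 + 79.21 = 117.65
|PP7|² = 98.01 + 2.56 = 100.57
|PP8|² = 2.89 + 0.36 = 3.25
|PP9|² = 34.81 + 26.01 = 60.82
The largest is to P4.

P4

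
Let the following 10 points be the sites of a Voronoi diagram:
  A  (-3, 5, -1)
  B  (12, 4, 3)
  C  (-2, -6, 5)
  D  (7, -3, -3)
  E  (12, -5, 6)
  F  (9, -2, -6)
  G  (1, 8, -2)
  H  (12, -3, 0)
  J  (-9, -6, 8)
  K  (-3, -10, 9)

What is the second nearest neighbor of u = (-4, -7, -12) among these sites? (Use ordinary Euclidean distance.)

F

Squared Euclidean distances:
|uA|² = (-4−(-3))² + (-7−5)² + (-12−(-1))² = 1 + 144 + 121 = 266
|uB|² = (-4−12)² + (-7−4)² + (-12−3)² = 256 + 121 + 225 = 602
|uC|² = (-4−(-2))² + (-7−(-6))² + (-12−5)² = 4 + 1 + 289 = 294
|uD|² = (-4−7)² + (-7−(-3))² + (-12−(-3))² = 121 + 16 + 81 = 218
|uE|² = (-4−12)² + (-7−(-5))² + (-12−6)² = 256 + 4 + 324 = 584
|uF|² = (-4−9)² + (-7−(-2))² + (-12−(-6))² = 169 + 25 + 36 = 230
|uG|² = (-4−1)² + (-7−8)² + (-12−(-2))² = 25 + 225 + 100 = 350
|uH|² = (-4−12)² + (-7−(-3))² + (-12−0)² = 256 + 16 + 144 = 416
|uJ|² = (-4−(-9))² + (-7−(-6))² + (-12−8)² = 25 + 1 + 400 = 426
|uK|² = (-4−(-3))² + (-7−(-10))² + (-12−9)² = 1 + 9 + 441 = 451
Sorted ascending: D, F, A, … — the second-nearest is F.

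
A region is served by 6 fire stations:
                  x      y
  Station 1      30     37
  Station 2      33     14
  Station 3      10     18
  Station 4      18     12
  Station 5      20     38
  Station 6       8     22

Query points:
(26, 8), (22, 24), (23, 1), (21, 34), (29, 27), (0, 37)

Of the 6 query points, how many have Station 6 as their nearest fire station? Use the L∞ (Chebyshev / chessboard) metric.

1

(26, 8) — d to each: Station 1:29, Station 2:7, Station 3:16, Station 4:8, Station 5:30, Station 6:18 → nearest is Station 2
(22, 24) — d to each: Station 1:13, Station 2:11, Station 3:12, Station 4:12, Station 5:14, Station 6:14 → nearest is Station 2
(23, 1) — d to each: Station 1:36, Station 2:13, Station 3:17, Station 4:11, Station 5:37, Station 6:21 → nearest is Station 4
(21, 34) — d to each: Station 1:9, Station 2:20, Station 3:16, Station 4:22, Station 5:4, Station 6:13 → nearest is Station 5
(29, 27) — d to each: Station 1:10, Station 2:13, Station 3:19, Station 4:15, Station 5:11, Station 6:21 → nearest is Station 1
(0, 37) — d to each: Station 1:30, Station 2:33, Station 3:19, Station 4:25, Station 5:20, Station 6:15 → nearest is Station 6
1 of the 6 points has Station 6 as nearest.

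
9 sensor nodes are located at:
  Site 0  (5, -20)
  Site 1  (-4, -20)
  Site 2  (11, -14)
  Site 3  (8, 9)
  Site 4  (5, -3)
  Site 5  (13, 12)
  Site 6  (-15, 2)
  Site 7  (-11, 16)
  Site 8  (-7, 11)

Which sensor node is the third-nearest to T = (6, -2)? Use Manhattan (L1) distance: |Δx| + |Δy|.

Site 2

d(T, Site 0) = |6−5| + |-2−(-20)| = 1 + 18 = 19
d(T, Site 1) = |6−(-4)| + |-2−(-20)| = 10 + 18 = 28
d(T, Site 2) = |6−11| + |-2−(-14)| = 5 + 12 = 17
d(T, Site 3) = |6−8| + |-2−9| = 2 + 11 = 13
d(T, Site 4) = |6−5| + |-2−(-3)| = 1 + 1 = 2
d(T, Site 5) = |6−13| + |-2−12| = 7 + 14 = 21
d(T, Site 6) = |6−(-15)| + |-2−2| = 21 + 4 = 25
d(T, Site 7) = |6−(-11)| + |-2−16| = 17 + 18 = 35
d(T, Site 8) = |6−(-7)| + |-2−11| = 13 + 13 = 26
Sorted ascending: Site 4, Site 3, Site 2, Site 0, … — the third-nearest is Site 2.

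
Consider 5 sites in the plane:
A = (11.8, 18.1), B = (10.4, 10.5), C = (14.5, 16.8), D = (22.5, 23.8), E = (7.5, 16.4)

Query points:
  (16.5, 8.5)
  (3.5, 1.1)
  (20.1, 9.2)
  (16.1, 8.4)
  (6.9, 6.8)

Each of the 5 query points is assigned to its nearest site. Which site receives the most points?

B

(16.5, 8.5) — d² to each: A:114.25, B:41.21, C:72.89, D:270.09, E:143.41 → nearest is B
(3.5, 1.1) — d² to each: A:357.89, B:135.97, C:367.49, D:876.29, E:250.09 → nearest is B
(20.1, 9.2) — d² to each: A:148.1, B:95.78, C:89.12, D:218.92, E:210.6 → nearest is C
(16.1, 8.4) — d² to each: A:112.58, B:36.9, C:73.12, D:278.12, E:137.96 → nearest is B
(6.9, 6.8) — d² to each: A:151.7, B:25.94, C:157.76, D:532.36, E:92.52 → nearest is B
Tally — B:4, C:1. B captures the most (4).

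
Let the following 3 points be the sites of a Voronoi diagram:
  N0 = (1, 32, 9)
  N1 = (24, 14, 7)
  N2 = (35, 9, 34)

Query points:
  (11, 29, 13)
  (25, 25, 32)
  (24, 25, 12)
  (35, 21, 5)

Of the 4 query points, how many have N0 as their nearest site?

1

(11, 29, 13) — d² to each: N0:125, N1:430, N2:1417 → nearest is N0
(25, 25, 32) — d² to each: N0:1154, N1:747, N2:360 → nearest is N2
(24, 25, 12) — d² to each: N0:587, N1:146, N2:861 → nearest is N1
(35, 21, 5) — d² to each: N0:1293, N1:174, N2:985 → nearest is N1
1 of the 4 points has N0 as nearest.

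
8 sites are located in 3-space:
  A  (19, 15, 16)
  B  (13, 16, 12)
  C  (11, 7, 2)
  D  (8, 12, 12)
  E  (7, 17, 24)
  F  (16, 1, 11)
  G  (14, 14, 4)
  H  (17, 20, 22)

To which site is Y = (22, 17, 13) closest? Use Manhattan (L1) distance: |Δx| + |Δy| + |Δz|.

d(Y,A) = |22−19| + |17−15| + |13−16| = 3 + 2 + 3 = 8
d(Y,B) = |22−13| + |17−16| + |13−12| = 9 + 1 + 1 = 11
d(Y,C) = |22−11| + |17−7| + |13−2| = 11 + 10 + 11 = 32
d(Y,D) = |22−8| + |17−12| + |13−12| = 14 + 5 + 1 = 20
d(Y,E) = |22−7| + |17−17| + |13−24| = 15 + 0 + 11 = 26
d(Y,F) = |22−16| + |17−1| + |13−11| = 6 + 16 + 2 = 24
d(Y,G) = |22−14| + |17−14| + |13−4| = 8 + 3 + 9 = 20
d(Y,H) = |22−17| + |17−20| + |13−22| = 5 + 3 + 9 = 17
A is nearest.

A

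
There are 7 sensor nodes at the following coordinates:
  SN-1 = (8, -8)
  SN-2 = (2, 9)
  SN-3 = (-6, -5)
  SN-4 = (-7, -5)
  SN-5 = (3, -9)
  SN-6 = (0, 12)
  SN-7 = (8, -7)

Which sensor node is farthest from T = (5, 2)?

SN-4

Compare squared distances (the ordering matches that of the actual distances):
d²(T, SN-1) = (5−8)² + (2−(-8))² = 9 + 100 = 109
d²(T, SN-2) = (5−2)² + (2−9)² = 9 + 49 = 58
d²(T, SN-3) = (5−(-6))² + (2−(-5))² = 121 + 49 = 170
d²(T, SN-4) = (5−(-7))² + (2−(-5))² = 144 + 49 = 193
d²(T, SN-5) = (5−3)² + (2−(-9))² = 4 + 121 = 125
d²(T, SN-6) = (5−0)² + (2−12)² = 25 + 100 = 125
d²(T, SN-7) = (5−8)² + (2−(-7))² = 9 + 81 = 90
The largest is to SN-4.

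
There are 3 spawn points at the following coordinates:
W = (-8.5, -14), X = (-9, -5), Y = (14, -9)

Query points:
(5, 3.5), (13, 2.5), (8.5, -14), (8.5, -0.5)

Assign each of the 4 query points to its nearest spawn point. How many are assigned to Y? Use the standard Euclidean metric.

4

(5, 3.5) — d² to each: W:488.5, X:268.25, Y:237.25 → nearest is Y
(13, 2.5) — d² to each: W:734.5, X:540.25, Y:133.25 → nearest is Y
(8.5, -14) — d² to each: W:289, X:387.25, Y:55.25 → nearest is Y
(8.5, -0.5) — d² to each: W:471.25, X:326.5, Y:102.5 → nearest is Y
4 of the 4 points have Y as nearest.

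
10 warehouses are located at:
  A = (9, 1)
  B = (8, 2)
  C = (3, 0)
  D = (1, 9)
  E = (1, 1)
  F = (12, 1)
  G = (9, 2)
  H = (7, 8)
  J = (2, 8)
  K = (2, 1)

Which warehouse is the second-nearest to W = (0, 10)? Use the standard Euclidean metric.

Squared Euclidean distances:
|WA|² = 81 + 81 = 162
|WB|² = 64 + 64 = 128
|WC|² = 9 + 100 = 109
|WD|² = 1 + 1 = 2
|WE|² = 1 + 81 = 82
|WF|² = 144 + 81 = 225
|WG|² = 81 + 64 = 145
|WH|² = 49 + 4 = 53
|WJ|² = 4 + 4 = 8
|WK|² = 4 + 81 = 85
Sorted ascending: D, J, H, … — the second-nearest is J.

J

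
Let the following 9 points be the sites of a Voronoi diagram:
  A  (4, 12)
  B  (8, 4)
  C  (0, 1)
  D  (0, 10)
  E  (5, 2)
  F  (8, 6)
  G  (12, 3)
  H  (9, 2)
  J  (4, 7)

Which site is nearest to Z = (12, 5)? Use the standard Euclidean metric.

G

Compare squared distances (the ordering matches that of the actual distances):
|ZA|² = (12−4)² + (5−12)² = 64 + 49 = 113
|ZB|² = (12−8)² + (5−4)² = 16 + 1 = 17
|ZC|² = (12−0)² + (5−1)² = 144 + 16 = 160
|ZD|² = (12−0)² + (5−10)² = 144 + 25 = 169
|ZE|² = (12−5)² + (5−2)² = 49 + 9 = 58
|ZF|² = (12−8)² + (5−6)² = 16 + 1 = 17
|ZG|² = (12−12)² + (5−3)² = 0 + 4 = 4
|ZH|² = (12−9)² + (5−2)² = 9 + 9 = 18
|ZJ|² = (12−4)² + (5−7)² = 64 + 4 = 68
Minimum is at G.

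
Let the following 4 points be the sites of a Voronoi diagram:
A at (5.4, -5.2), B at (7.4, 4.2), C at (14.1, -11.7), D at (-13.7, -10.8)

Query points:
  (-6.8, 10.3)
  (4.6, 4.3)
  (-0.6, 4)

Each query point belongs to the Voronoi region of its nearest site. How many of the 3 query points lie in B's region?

3

(-6.8, 10.3) — d² to each: A:389.09, B:238.85, C:920.81, D:492.82 → nearest is B
(4.6, 4.3) — d² to each: A:90.89, B:7.85, C:346.25, D:562.9 → nearest is B
(-0.6, 4) — d² to each: A:120.64, B:64.04, C:462.58, D:390.65 → nearest is B
3 of the 3 points have B as nearest.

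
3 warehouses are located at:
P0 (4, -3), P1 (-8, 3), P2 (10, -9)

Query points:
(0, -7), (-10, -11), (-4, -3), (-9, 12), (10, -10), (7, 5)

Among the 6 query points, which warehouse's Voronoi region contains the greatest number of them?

P1

(0, -7) — d² to each: P0:32, P1:164, P2:104 → nearest is P0
(-10, -11) — d² to each: P0:260, P1:200, P2:404 → nearest is P1
(-4, -3) — d² to each: P0:64, P1:52, P2:232 → nearest is P1
(-9, 12) — d² to each: P0:394, P1:82, P2:802 → nearest is P1
(10, -10) — d² to each: P0:85, P1:493, P2:1 → nearest is P2
(7, 5) — d² to each: P0:73, P1:229, P2:205 → nearest is P0
Tally — P0:2, P1:3, P2:1. P1 captures the most (3).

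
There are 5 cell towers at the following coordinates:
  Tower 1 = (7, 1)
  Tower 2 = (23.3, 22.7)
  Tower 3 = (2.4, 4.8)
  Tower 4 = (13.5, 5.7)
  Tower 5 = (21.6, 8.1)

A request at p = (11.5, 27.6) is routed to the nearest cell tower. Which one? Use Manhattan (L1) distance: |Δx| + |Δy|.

Tower 2

d(p, Tower 1) = |11.5−7| + |27.6−1| = 4.5 + 26.6 = 31.1
d(p, Tower 2) = |11.5−23.3| + |27.6−22.7| = 11.8 + 4.9 = 16.7
d(p, Tower 3) = |11.5−2.4| + |27.6−4.8| = 9.1 + 22.8 = 31.9
d(p, Tower 4) = |11.5−13.5| + |27.6−5.7| = 2 + 21.9 = 23.9
d(p, Tower 5) = |11.5−21.6| + |27.6−8.1| = 10.1 + 19.5 = 29.6
The smallest is to Tower 2, so p lies in the Voronoi region of Tower 2.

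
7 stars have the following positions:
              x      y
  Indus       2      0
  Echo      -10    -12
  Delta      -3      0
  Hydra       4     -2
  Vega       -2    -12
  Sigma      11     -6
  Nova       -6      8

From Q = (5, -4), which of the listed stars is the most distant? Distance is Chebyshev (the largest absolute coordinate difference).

Echo

d(Q, Indus) = max(3, 4) = 4
d(Q, Echo) = max(15, 8) = 15
d(Q, Delta) = max(8, 4) = 8
d(Q, Hydra) = max(1, 2) = 2
d(Q, Vega) = max(7, 8) = 8
d(Q, Sigma) = max(6, 2) = 6
d(Q, Nova) = max(11, 12) = 12
The largest is to Echo.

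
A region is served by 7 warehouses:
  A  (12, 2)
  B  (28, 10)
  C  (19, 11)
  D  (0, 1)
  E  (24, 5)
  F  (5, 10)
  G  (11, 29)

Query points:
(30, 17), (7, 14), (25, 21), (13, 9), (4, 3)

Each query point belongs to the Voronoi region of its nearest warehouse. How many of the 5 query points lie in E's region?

0

(30, 17) — d² to each: A:549, B:53, C:157, D:1156, E:180, F:674, G:505 → nearest is B
(7, 14) — d² to each: A:169, B:457, C:153, D:218, E:370, F:20, G:241 → nearest is F
(25, 21) — d² to each: A:530, B:130, C:136, D:1025, E:257, F:521, G:260 → nearest is B
(13, 9) — d² to each: A:50, B:226, C:40, D:233, E:137, F:65, G:404 → nearest is C
(4, 3) — d² to each: A:65, B:625, C:289, D:20, E:404, F:50, G:725 → nearest is D
0 of the 5 points have E as nearest.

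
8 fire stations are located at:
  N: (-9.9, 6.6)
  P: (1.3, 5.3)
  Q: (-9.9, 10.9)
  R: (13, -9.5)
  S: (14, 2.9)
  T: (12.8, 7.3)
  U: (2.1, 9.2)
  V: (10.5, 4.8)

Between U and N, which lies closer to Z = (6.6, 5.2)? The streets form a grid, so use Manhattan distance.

d(Z,U) = |6.6−2.1| + |5.2−9.2| = 4.5 + 4 = 8.5
d(Z,N) = |6.6−(-9.9)| + |5.2−6.6| = 16.5 + 1.4 = 17.9
8.5 < 17.9, so U is closer.

U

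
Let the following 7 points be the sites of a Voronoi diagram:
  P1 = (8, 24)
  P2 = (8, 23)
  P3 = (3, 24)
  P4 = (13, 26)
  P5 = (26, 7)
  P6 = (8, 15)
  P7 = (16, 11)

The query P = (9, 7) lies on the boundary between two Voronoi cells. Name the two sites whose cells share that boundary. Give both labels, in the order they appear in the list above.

P6 and P7

Squared distances from P to each site:
|PP1|² = (9−8)² + (7−24)² = 1 + 289 = 290
|PP2|² = (9−8)² + (7−23)² = 1 + 256 = 257
|PP3|² = (9−3)² + (7−24)² = 36 + 289 = 325
|PP4|² = (9−13)² + (7−26)² = 16 + 361 = 377
|PP5|² = (9−26)² + (7−7)² = 289 + 0 = 289
|PP6|² = (9−8)² + (7−15)² = 1 + 64 = 65
|PP7|² = (9−16)² + (7−11)² = 49 + 16 = 65
P is equidistant from P6 and P7 (both at squared distance 65), and every other site is strictly farther — so P lies on the P6–P7 Voronoi edge.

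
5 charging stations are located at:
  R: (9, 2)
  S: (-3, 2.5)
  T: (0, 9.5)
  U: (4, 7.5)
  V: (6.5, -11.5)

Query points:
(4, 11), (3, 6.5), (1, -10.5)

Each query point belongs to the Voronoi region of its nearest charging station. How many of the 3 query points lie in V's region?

1

(4, 11) — d² to each: R:106, S:121.25, T:18.25, U:12.25, V:512.5 → nearest is U
(3, 6.5) — d² to each: R:56.25, S:52, T:18, U:2, V:336.25 → nearest is U
(1, -10.5) — d² to each: R:220.25, S:185, T:401, U:333, V:31.25 → nearest is V
1 of the 3 points has V as nearest.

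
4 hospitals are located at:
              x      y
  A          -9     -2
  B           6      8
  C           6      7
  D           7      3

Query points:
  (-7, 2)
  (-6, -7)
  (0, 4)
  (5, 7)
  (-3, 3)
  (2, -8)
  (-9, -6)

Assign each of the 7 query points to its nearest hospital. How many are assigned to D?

1

(-7, 2) — d² to each: A:20, B:205, C:194, D:197 → nearest is A
(-6, -7) — d² to each: A:34, B:369, C:340, D:269 → nearest is A
(0, 4) — d² to each: A:117, B:52, C:45, D:50 → nearest is C
(5, 7) — d² to each: A:277, B:2, C:1, D:20 → nearest is C
(-3, 3) — d² to each: A:61, B:106, C:97, D:100 → nearest is A
(2, -8) — d² to each: A:157, B:272, C:241, D:146 → nearest is D
(-9, -6) — d² to each: A:16, B:421, C:394, D:337 → nearest is A
1 of the 7 points has D as nearest.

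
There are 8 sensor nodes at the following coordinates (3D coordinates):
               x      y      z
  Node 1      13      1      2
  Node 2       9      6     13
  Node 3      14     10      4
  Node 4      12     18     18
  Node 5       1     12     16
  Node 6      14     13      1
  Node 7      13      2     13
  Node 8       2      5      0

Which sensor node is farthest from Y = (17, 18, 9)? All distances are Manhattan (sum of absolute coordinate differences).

d(Y, Node 1) = 4 + 17 + 7 = 28
d(Y, Node 2) = 8 + 12 + 4 = 24
d(Y, Node 3) = 3 + 8 + 5 = 16
d(Y, Node 4) = 5 + 0 + 9 = 14
d(Y, Node 5) = 16 + 6 + 7 = 29
d(Y, Node 6) = 3 + 5 + 8 = 16
d(Y, Node 7) = 4 + 16 + 4 = 24
d(Y, Node 8) = 15 + 13 + 9 = 37
The largest is to Node 8.

Node 8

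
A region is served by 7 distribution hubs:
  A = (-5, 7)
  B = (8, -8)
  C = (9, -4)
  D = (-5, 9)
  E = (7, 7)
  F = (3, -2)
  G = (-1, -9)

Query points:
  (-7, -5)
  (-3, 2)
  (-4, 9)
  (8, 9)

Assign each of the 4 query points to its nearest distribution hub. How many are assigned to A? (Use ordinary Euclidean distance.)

(-7, -5) — d² to each: A:148, B:234, C:257, D:200, E:340, F:109, G:52 → nearest is G
(-3, 2) — d² to each: A:29, B:221, C:180, D:53, E:125, F:52, G:125 → nearest is A
(-4, 9) — d² to each: A:5, B:433, C:338, D:1, E:125, F:170, G:333 → nearest is D
(8, 9) — d² to each: A:173, B:289, C:170, D:169, E:5, F:146, G:405 → nearest is E
1 of the 4 points has A as nearest.

1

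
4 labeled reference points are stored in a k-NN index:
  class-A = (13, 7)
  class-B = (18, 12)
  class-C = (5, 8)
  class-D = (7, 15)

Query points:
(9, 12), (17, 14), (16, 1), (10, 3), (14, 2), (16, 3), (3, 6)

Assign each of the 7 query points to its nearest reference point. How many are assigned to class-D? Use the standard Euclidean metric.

1

(9, 12) — d² to each: class-A:41, class-B:81, class-C:32, class-D:13 → nearest is class-D
(17, 14) — d² to each: class-A:65, class-B:5, class-C:180, class-D:101 → nearest is class-B
(16, 1) — d² to each: class-A:45, class-B:125, class-C:170, class-D:277 → nearest is class-A
(10, 3) — d² to each: class-A:25, class-B:145, class-C:50, class-D:153 → nearest is class-A
(14, 2) — d² to each: class-A:26, class-B:116, class-C:117, class-D:218 → nearest is class-A
(16, 3) — d² to each: class-A:25, class-B:85, class-C:146, class-D:225 → nearest is class-A
(3, 6) — d² to each: class-A:101, class-B:261, class-C:8, class-D:97 → nearest is class-C
1 of the 7 points has class-D as nearest.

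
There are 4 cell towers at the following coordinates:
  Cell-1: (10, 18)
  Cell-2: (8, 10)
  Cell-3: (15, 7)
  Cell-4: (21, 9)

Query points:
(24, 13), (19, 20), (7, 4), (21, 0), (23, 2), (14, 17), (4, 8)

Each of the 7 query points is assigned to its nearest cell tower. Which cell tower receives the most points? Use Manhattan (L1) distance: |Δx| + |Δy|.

Cell-4

(24, 13) — d to each: Cell-1:19, Cell-2:19, Cell-3:15, Cell-4:7 → nearest is Cell-4
(19, 20) — d to each: Cell-1:11, Cell-2:21, Cell-3:17, Cell-4:13 → nearest is Cell-1
(7, 4) — d to each: Cell-1:17, Cell-2:7, Cell-3:11, Cell-4:19 → nearest is Cell-2
(21, 0) — d to each: Cell-1:29, Cell-2:23, Cell-3:13, Cell-4:9 → nearest is Cell-4
(23, 2) — d to each: Cell-1:29, Cell-2:23, Cell-3:13, Cell-4:9 → nearest is Cell-4
(14, 17) — d to each: Cell-1:5, Cell-2:13, Cell-3:11, Cell-4:15 → nearest is Cell-1
(4, 8) — d to each: Cell-1:16, Cell-2:6, Cell-3:12, Cell-4:18 → nearest is Cell-2
Tally — Cell-1:2, Cell-2:2, Cell-4:3. Cell-4 captures the most (3).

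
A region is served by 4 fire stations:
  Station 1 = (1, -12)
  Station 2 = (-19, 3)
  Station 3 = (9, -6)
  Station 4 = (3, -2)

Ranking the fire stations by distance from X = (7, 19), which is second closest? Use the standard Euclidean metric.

Station 3

Squared Euclidean distances:
d²(X, Station 1) = (7−1)² + (19−(-12))² = 36 + 961 = 997
d²(X, Station 2) = (7−(-19))² + (19−3)² = 676 + 256 = 932
d²(X, Station 3) = (7−9)² + (19−(-6))² = 4 + 625 = 629
d²(X, Station 4) = (7−3)² + (19−(-2))² = 16 + 441 = 457
Sorted ascending: Station 4, Station 3, Station 2, … — the second-nearest is Station 3.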